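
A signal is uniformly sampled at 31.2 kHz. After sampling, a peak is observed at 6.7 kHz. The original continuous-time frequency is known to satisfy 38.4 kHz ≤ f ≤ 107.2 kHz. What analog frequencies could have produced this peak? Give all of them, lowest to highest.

Frequencies that alias to 6.7 kHz are k·fs ± 6.7 kHz for integer k ≥ 0.
k=0: 6.7 kHz.
k=1: 24.5 kHz, 37.9 kHz.
k=2: 55.7 kHz, 69.1 kHz.
k=3: 86.9 kHz, 100.3 kHz.
k=4: 118.1 kHz, 131.5 kHz.
Within [38.4 kHz, 107.2 kHz]: 55.7 kHz, 69.1 kHz, 86.9 kHz, 100.3 kHz.

55.7 kHz, 69.1 kHz, 86.9 kHz, 100.3 kHz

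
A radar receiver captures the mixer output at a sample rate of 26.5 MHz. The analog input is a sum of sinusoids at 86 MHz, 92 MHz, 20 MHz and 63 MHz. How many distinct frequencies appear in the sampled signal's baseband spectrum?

3

fs/2 = 13.25 MHz.
86 MHz mod fs = 6.5 MHz.
6.5 MHz ≤ fs/2 = 13.25 MHz, appears at 6.5 MHz.
92 MHz mod fs = 12.5 MHz.
12.5 MHz ≤ fs/2 = 13.25 MHz, appears at 12.5 MHz.
20 MHz > fs/2 = 13.25 MHz, folds to fs − 20 MHz = 6.5 MHz.
63 MHz mod fs = 10 MHz.
10 MHz ≤ fs/2 = 13.25 MHz, appears at 10 MHz.
Distinct values: {6.5 MHz, 10 MHz, 12.5 MHz} → 3.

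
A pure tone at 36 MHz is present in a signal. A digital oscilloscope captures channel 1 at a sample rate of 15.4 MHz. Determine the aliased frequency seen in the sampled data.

5.2 MHz

36 MHz mod fs = 5.2 MHz.
5.2 MHz ≤ fs/2 = 7.7 MHz, appears at 5.2 MHz.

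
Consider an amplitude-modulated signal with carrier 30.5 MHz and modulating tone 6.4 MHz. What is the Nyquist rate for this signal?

73.8 MHz

AM sidebands sit at fc ± fm = 24.1 MHz and 36.9 MHz.
Highest-frequency component: 36.9 MHz.
Nyquist rate = 2 × 36.9 MHz = 73.8 MHz.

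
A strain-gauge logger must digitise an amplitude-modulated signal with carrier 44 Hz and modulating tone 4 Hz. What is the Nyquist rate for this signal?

96 Hz

AM sidebands sit at fc ± fm = 40 Hz and 48 Hz.
Highest-frequency component: 48 Hz.
Nyquist rate = 2 × 48 Hz = 96 Hz.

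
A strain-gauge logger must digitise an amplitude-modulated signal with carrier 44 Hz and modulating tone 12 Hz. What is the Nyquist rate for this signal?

AM sidebands sit at fc ± fm = 32 Hz and 56 Hz.
Highest-frequency component: 56 Hz.
Nyquist rate = 2 × 56 Hz = 112 Hz.

112 Hz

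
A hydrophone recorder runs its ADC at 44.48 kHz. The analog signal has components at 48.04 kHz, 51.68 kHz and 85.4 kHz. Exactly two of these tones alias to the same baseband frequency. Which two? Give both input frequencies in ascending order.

fs/2 = 22.24 kHz.
48.04 kHz mod fs = 3.56 kHz.
3.56 kHz ≤ fs/2 = 22.24 kHz, appears at 3.56 kHz.
51.68 kHz mod fs = 7.2 kHz.
7.2 kHz ≤ fs/2 = 22.24 kHz, appears at 7.2 kHz.
85.4 kHz mod fs = 40.92 kHz.
40.92 kHz > fs/2 = 22.24 kHz, folds to fs − 40.92 kHz = 3.56 kHz.
48.04 kHz and 85.4 kHz both map to 3.56 kHz.

48.04 kHz, 85.4 kHz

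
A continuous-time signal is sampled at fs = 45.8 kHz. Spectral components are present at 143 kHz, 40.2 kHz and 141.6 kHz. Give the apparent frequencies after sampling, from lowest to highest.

fs/2 = 22.9 kHz.
143 kHz mod fs = 5.6 kHz.
5.6 kHz ≤ fs/2 = 22.9 kHz, appears at 5.6 kHz.
40.2 kHz > fs/2 = 22.9 kHz, folds to fs − 40.2 kHz = 5.6 kHz.
141.6 kHz mod fs = 4.2 kHz.
4.2 kHz ≤ fs/2 = 22.9 kHz, appears at 4.2 kHz.
Distinct values: {4.2 kHz, 5.6 kHz}.

4.2 kHz, 5.6 kHz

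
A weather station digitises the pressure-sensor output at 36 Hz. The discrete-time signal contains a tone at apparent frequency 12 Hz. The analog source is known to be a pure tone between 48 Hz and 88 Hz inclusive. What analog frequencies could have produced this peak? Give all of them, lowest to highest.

Frequencies that alias to 12 Hz are k·fs ± 12 Hz for integer k ≥ 0.
k=0: 12 Hz.
k=1: 24 Hz, 48 Hz.
k=2: 60 Hz, 84 Hz.
k=3: 96 Hz, 120 Hz.
Within [48 Hz, 88 Hz]: 48 Hz, 60 Hz, 84 Hz.

48 Hz, 60 Hz, 84 Hz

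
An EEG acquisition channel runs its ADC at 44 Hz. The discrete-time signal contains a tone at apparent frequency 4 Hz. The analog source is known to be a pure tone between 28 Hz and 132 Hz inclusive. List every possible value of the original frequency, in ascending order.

Frequencies that alias to 4 Hz are k·fs ± 4 Hz for integer k ≥ 0.
k=0: 4 Hz.
k=1: 40 Hz, 48 Hz.
k=2: 84 Hz, 92 Hz.
k=3: 128 Hz, 136 Hz.
k=4: 172 Hz, 180 Hz.
Within [28 Hz, 132 Hz]: 40 Hz, 48 Hz, 84 Hz, 92 Hz, 128 Hz.

40 Hz, 48 Hz, 84 Hz, 92 Hz, 128 Hz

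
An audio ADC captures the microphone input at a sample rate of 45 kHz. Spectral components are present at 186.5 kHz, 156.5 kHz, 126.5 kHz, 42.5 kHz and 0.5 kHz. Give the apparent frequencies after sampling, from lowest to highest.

0.5 kHz, 2.5 kHz, 6.5 kHz, 8.5 kHz, 21.5 kHz

fs/2 = 22.5 kHz.
186.5 kHz mod fs = 6.5 kHz.
6.5 kHz ≤ fs/2 = 22.5 kHz, appears at 6.5 kHz.
156.5 kHz mod fs = 21.5 kHz.
21.5 kHz ≤ fs/2 = 22.5 kHz, appears at 21.5 kHz.
126.5 kHz mod fs = 36.5 kHz.
36.5 kHz > fs/2 = 22.5 kHz, folds to fs − 36.5 kHz = 8.5 kHz.
42.5 kHz > fs/2 = 22.5 kHz, folds to fs − 42.5 kHz = 2.5 kHz.
0.5 kHz ≤ fs/2 = 22.5 kHz, passes unchanged.
Distinct values: {0.5 kHz, 2.5 kHz, 6.5 kHz, 8.5 kHz, 21.5 kHz}.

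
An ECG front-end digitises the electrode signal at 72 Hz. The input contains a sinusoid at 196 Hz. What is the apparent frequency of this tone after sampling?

196 Hz mod fs = 52 Hz.
52 Hz > fs/2 = 36 Hz, folds to fs − 52 Hz = 20 Hz.

20 Hz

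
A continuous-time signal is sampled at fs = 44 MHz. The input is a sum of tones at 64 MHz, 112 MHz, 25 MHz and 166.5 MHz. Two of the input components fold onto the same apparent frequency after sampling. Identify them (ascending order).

64 MHz, 112 MHz

fs/2 = 22 MHz.
64 MHz mod fs = 20 MHz.
20 MHz ≤ fs/2 = 22 MHz, appears at 20 MHz.
112 MHz mod fs = 24 MHz.
24 MHz > fs/2 = 22 MHz, folds to fs − 24 MHz = 20 MHz.
25 MHz > fs/2 = 22 MHz, folds to fs − 25 MHz = 19 MHz.
166.5 MHz mod fs = 34.5 MHz.
34.5 MHz > fs/2 = 22 MHz, folds to fs − 34.5 MHz = 9.5 MHz.
64 MHz and 112 MHz both map to 20 MHz.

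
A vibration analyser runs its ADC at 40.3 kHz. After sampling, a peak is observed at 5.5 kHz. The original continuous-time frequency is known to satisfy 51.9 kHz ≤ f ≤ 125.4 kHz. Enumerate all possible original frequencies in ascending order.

Frequencies that alias to 5.5 kHz are k·fs ± 5.5 kHz for integer k ≥ 0.
k=0: 5.5 kHz.
k=1: 34.8 kHz, 45.8 kHz.
k=2: 75.1 kHz, 86.1 kHz.
k=3: 115.4 kHz, 126.4 kHz.
k=4: 155.7 kHz, 166.7 kHz.
Within [51.9 kHz, 125.4 kHz]: 75.1 kHz, 86.1 kHz, 115.4 kHz.

75.1 kHz, 86.1 kHz, 115.4 kHz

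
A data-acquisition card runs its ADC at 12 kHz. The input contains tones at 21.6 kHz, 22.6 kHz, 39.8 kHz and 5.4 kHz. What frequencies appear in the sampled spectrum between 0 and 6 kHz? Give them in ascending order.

fs/2 = 6 kHz.
21.6 kHz mod fs = 9.6 kHz.
9.6 kHz > fs/2 = 6 kHz, folds to fs − 9.6 kHz = 2.4 kHz.
22.6 kHz mod fs = 10.6 kHz.
10.6 kHz > fs/2 = 6 kHz, folds to fs − 10.6 kHz = 1.4 kHz.
39.8 kHz mod fs = 3.8 kHz.
3.8 kHz ≤ fs/2 = 6 kHz, appears at 3.8 kHz.
5.4 kHz ≤ fs/2 = 6 kHz, passes unchanged.
Distinct values: {1.4 kHz, 2.4 kHz, 3.8 kHz, 5.4 kHz}.

1.4 kHz, 2.4 kHz, 3.8 kHz, 5.4 kHz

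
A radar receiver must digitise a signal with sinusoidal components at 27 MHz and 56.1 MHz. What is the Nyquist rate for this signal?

112.2 MHz

Highest-frequency component: 56.1 MHz.
Nyquist rate = 2 × 56.1 MHz = 112.2 MHz.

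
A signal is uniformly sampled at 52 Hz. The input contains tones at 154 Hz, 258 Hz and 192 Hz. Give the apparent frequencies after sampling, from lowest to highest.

fs/2 = 26 Hz.
154 Hz mod fs = 50 Hz.
50 Hz > fs/2 = 26 Hz, folds to fs − 50 Hz = 2 Hz.
258 Hz mod fs = 50 Hz.
50 Hz > fs/2 = 26 Hz, folds to fs − 50 Hz = 2 Hz.
192 Hz mod fs = 36 Hz.
36 Hz > fs/2 = 26 Hz, folds to fs − 36 Hz = 16 Hz.
Distinct values: {2 Hz, 16 Hz}.

2 Hz, 16 Hz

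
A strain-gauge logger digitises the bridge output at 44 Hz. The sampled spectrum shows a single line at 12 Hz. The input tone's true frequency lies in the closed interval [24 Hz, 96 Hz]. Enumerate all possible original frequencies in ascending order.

Frequencies that alias to 12 Hz are k·fs ± 12 Hz for integer k ≥ 0.
k=0: 12 Hz.
k=1: 32 Hz, 56 Hz.
k=2: 76 Hz, 100 Hz.
k=3: 120 Hz, 144 Hz.
Within [24 Hz, 96 Hz]: 32 Hz, 56 Hz, 76 Hz.

32 Hz, 56 Hz, 76 Hz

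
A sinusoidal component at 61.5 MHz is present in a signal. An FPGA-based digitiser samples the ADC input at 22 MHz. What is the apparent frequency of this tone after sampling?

4.5 MHz

61.5 MHz mod fs = 17.5 MHz.
17.5 MHz > fs/2 = 11 MHz, folds to fs − 17.5 MHz = 4.5 MHz.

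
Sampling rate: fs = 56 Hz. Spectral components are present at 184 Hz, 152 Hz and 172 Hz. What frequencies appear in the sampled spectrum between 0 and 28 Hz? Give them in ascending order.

4 Hz, 16 Hz

fs/2 = 28 Hz.
184 Hz mod fs = 16 Hz.
16 Hz ≤ fs/2 = 28 Hz, appears at 16 Hz.
152 Hz mod fs = 40 Hz.
40 Hz > fs/2 = 28 Hz, folds to fs − 40 Hz = 16 Hz.
172 Hz mod fs = 4 Hz.
4 Hz ≤ fs/2 = 28 Hz, appears at 4 Hz.
Distinct values: {4 Hz, 16 Hz}.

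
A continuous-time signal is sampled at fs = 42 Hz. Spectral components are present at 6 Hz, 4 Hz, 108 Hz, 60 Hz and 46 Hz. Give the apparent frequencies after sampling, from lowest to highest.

fs/2 = 21 Hz.
6 Hz ≤ fs/2 = 21 Hz, passes unchanged.
4 Hz ≤ fs/2 = 21 Hz, passes unchanged.
108 Hz mod fs = 24 Hz.
24 Hz > fs/2 = 21 Hz, folds to fs − 24 Hz = 18 Hz.
60 Hz mod fs = 18 Hz.
18 Hz ≤ fs/2 = 21 Hz, appears at 18 Hz.
46 Hz mod fs = 4 Hz.
4 Hz ≤ fs/2 = 21 Hz, appears at 4 Hz.
Distinct values: {4 Hz, 6 Hz, 18 Hz}.

4 Hz, 6 Hz, 18 Hz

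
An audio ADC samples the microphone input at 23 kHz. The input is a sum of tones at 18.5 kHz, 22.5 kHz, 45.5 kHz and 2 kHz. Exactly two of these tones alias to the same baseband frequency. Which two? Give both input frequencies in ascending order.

fs/2 = 11.5 kHz.
18.5 kHz > fs/2 = 11.5 kHz, folds to fs − 18.5 kHz = 4.5 kHz.
22.5 kHz > fs/2 = 11.5 kHz, folds to fs − 22.5 kHz = 0.5 kHz.
45.5 kHz mod fs = 22.5 kHz.
22.5 kHz > fs/2 = 11.5 kHz, folds to fs − 22.5 kHz = 0.5 kHz.
2 kHz ≤ fs/2 = 11.5 kHz, passes unchanged.
22.5 kHz and 45.5 kHz both map to 0.5 kHz.

22.5 kHz, 45.5 kHz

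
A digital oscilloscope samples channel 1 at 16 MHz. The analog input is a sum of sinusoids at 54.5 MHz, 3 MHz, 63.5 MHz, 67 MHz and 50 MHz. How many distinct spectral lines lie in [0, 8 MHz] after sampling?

4

fs/2 = 8 MHz.
54.5 MHz mod fs = 6.5 MHz.
6.5 MHz ≤ fs/2 = 8 MHz, appears at 6.5 MHz.
3 MHz ≤ fs/2 = 8 MHz, passes unchanged.
63.5 MHz mod fs = 15.5 MHz.
15.5 MHz > fs/2 = 8 MHz, folds to fs − 15.5 MHz = 0.5 MHz.
67 MHz mod fs = 3 MHz.
3 MHz ≤ fs/2 = 8 MHz, appears at 3 MHz.
50 MHz mod fs = 2 MHz.
2 MHz ≤ fs/2 = 8 MHz, appears at 2 MHz.
Distinct values: {0.5 MHz, 2 MHz, 3 MHz, 6.5 MHz} → 4.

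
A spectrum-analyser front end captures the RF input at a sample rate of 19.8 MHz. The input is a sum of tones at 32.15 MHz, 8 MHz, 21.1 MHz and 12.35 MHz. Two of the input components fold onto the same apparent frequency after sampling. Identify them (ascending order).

12.35 MHz, 32.15 MHz

fs/2 = 9.9 MHz.
32.15 MHz mod fs = 12.35 MHz.
12.35 MHz > fs/2 = 9.9 MHz, folds to fs − 12.35 MHz = 7.45 MHz.
8 MHz ≤ fs/2 = 9.9 MHz, passes unchanged.
21.1 MHz mod fs = 1.3 MHz.
1.3 MHz ≤ fs/2 = 9.9 MHz, appears at 1.3 MHz.
12.35 MHz > fs/2 = 9.9 MHz, folds to fs − 12.35 MHz = 7.45 MHz.
12.35 MHz and 32.15 MHz both map to 7.45 MHz.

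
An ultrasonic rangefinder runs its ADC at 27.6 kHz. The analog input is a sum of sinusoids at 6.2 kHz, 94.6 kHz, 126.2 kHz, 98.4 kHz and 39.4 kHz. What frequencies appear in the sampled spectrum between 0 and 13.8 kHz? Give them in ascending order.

fs/2 = 13.8 kHz.
6.2 kHz ≤ fs/2 = 13.8 kHz, passes unchanged.
94.6 kHz mod fs = 11.8 kHz.
11.8 kHz ≤ fs/2 = 13.8 kHz, appears at 11.8 kHz.
126.2 kHz mod fs = 15.8 kHz.
15.8 kHz > fs/2 = 13.8 kHz, folds to fs − 15.8 kHz = 11.8 kHz.
98.4 kHz mod fs = 15.6 kHz.
15.6 kHz > fs/2 = 13.8 kHz, folds to fs − 15.6 kHz = 12 kHz.
39.4 kHz mod fs = 11.8 kHz.
11.8 kHz ≤ fs/2 = 13.8 kHz, appears at 11.8 kHz.
Distinct values: {6.2 kHz, 11.8 kHz, 12 kHz}.

6.2 kHz, 11.8 kHz, 12 kHz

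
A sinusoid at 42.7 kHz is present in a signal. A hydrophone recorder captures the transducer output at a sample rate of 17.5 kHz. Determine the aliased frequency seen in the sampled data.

42.7 kHz mod fs = 7.7 kHz.
7.7 kHz ≤ fs/2 = 8.75 kHz, appears at 7.7 kHz.

7.7 kHz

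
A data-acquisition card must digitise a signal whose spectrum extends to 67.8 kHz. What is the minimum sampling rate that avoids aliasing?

Nyquist rate = 2 × 67.8 kHz = 135.6 kHz.

135.6 kHz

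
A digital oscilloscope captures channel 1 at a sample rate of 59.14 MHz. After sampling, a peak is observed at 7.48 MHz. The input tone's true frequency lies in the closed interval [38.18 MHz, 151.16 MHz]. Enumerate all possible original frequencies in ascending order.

51.66 MHz, 66.62 MHz, 110.8 MHz, 125.76 MHz

Frequencies that alias to 7.48 MHz are k·fs ± 7.48 MHz for integer k ≥ 0.
k=0: 7.48 MHz.
k=1: 51.66 MHz, 66.62 MHz.
k=2: 110.8 MHz, 125.76 MHz.
k=3: 169.94 MHz, 184.9 MHz.
Within [38.18 MHz, 151.16 MHz]: 51.66 MHz, 66.62 MHz, 110.8 MHz, 125.76 MHz.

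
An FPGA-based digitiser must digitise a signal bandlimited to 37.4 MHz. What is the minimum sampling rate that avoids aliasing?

Nyquist rate = 2 × 37.4 MHz = 74.8 MHz.

74.8 MHz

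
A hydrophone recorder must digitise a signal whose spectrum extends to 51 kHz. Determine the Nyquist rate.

Nyquist rate = 2 × 51 kHz = 102 kHz.

102 kHz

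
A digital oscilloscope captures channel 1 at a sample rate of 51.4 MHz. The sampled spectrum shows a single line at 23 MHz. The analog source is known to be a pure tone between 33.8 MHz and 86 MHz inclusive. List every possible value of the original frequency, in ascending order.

Frequencies that alias to 23 MHz are k·fs ± 23 MHz for integer k ≥ 0.
k=0: 23 MHz.
k=1: 28.4 MHz, 74.4 MHz.
k=2: 79.8 MHz, 125.8 MHz.
k=3: 131.2 MHz, 177.2 MHz.
Within [33.8 MHz, 86 MHz]: 74.4 MHz, 79.8 MHz.

74.4 MHz, 79.8 MHz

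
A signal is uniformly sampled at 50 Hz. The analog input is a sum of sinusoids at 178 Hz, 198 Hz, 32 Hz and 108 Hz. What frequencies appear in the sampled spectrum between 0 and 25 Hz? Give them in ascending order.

2 Hz, 8 Hz, 18 Hz, 22 Hz

fs/2 = 25 Hz.
178 Hz mod fs = 28 Hz.
28 Hz > fs/2 = 25 Hz, folds to fs − 28 Hz = 22 Hz.
198 Hz mod fs = 48 Hz.
48 Hz > fs/2 = 25 Hz, folds to fs − 48 Hz = 2 Hz.
32 Hz > fs/2 = 25 Hz, folds to fs − 32 Hz = 18 Hz.
108 Hz mod fs = 8 Hz.
8 Hz ≤ fs/2 = 25 Hz, appears at 8 Hz.
Distinct values: {2 Hz, 8 Hz, 18 Hz, 22 Hz}.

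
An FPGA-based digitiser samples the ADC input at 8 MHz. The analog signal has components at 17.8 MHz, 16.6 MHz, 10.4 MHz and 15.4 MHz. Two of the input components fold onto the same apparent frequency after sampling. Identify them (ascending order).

fs/2 = 4 MHz.
17.8 MHz mod fs = 1.8 MHz.
1.8 MHz ≤ fs/2 = 4 MHz, appears at 1.8 MHz.
16.6 MHz mod fs = 0.6 MHz.
0.6 MHz ≤ fs/2 = 4 MHz, appears at 0.6 MHz.
10.4 MHz mod fs = 2.4 MHz.
2.4 MHz ≤ fs/2 = 4 MHz, appears at 2.4 MHz.
15.4 MHz mod fs = 7.4 MHz.
7.4 MHz > fs/2 = 4 MHz, folds to fs − 7.4 MHz = 0.6 MHz.
15.4 MHz and 16.6 MHz both map to 0.6 MHz.

15.4 MHz, 16.6 MHz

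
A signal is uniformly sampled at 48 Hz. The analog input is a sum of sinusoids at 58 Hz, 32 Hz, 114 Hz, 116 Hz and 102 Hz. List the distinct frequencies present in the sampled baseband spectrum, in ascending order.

6 Hz, 10 Hz, 16 Hz, 18 Hz, 20 Hz

fs/2 = 24 Hz.
58 Hz mod fs = 10 Hz.
10 Hz ≤ fs/2 = 24 Hz, appears at 10 Hz.
32 Hz > fs/2 = 24 Hz, folds to fs − 32 Hz = 16 Hz.
114 Hz mod fs = 18 Hz.
18 Hz ≤ fs/2 = 24 Hz, appears at 18 Hz.
116 Hz mod fs = 20 Hz.
20 Hz ≤ fs/2 = 24 Hz, appears at 20 Hz.
102 Hz mod fs = 6 Hz.
6 Hz ≤ fs/2 = 24 Hz, appears at 6 Hz.
Distinct values: {6 Hz, 10 Hz, 16 Hz, 18 Hz, 20 Hz}.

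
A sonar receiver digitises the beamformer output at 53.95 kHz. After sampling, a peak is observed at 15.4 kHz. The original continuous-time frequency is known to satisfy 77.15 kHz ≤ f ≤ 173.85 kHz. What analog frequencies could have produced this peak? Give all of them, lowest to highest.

Frequencies that alias to 15.4 kHz are k·fs ± 15.4 kHz for integer k ≥ 0.
k=0: 15.4 kHz.
k=1: 38.55 kHz, 69.35 kHz.
k=2: 92.5 kHz, 123.3 kHz.
k=3: 146.45 kHz, 177.25 kHz.
k=4: 200.4 kHz, 231.2 kHz.
Within [77.15 kHz, 173.85 kHz]: 92.5 kHz, 123.3 kHz, 146.45 kHz.

92.5 kHz, 123.3 kHz, 146.45 kHz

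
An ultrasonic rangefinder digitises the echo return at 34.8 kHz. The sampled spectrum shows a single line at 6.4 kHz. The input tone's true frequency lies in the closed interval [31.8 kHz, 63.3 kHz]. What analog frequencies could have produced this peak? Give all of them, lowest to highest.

Frequencies that alias to 6.4 kHz are k·fs ± 6.4 kHz for integer k ≥ 0.
k=0: 6.4 kHz.
k=1: 28.4 kHz, 41.2 kHz.
k=2: 63.2 kHz, 76 kHz.
k=3: 98 kHz, 110.8 kHz.
Within [31.8 kHz, 63.3 kHz]: 41.2 kHz, 63.2 kHz.

41.2 kHz, 63.2 kHz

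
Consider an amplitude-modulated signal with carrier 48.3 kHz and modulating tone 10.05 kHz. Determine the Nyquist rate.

116.7 kHz

AM sidebands sit at fc ± fm = 38.25 kHz and 58.35 kHz.
Highest-frequency component: 58.35 kHz.
Nyquist rate = 2 × 58.35 kHz = 116.7 kHz.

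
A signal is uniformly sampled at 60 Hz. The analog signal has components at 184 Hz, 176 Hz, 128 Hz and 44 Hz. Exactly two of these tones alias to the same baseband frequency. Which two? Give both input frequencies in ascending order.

fs/2 = 30 Hz.
184 Hz mod fs = 4 Hz.
4 Hz ≤ fs/2 = 30 Hz, appears at 4 Hz.
176 Hz mod fs = 56 Hz.
56 Hz > fs/2 = 30 Hz, folds to fs − 56 Hz = 4 Hz.
128 Hz mod fs = 8 Hz.
8 Hz ≤ fs/2 = 30 Hz, appears at 8 Hz.
44 Hz > fs/2 = 30 Hz, folds to fs − 44 Hz = 16 Hz.
176 Hz and 184 Hz both map to 4 Hz.

176 Hz, 184 Hz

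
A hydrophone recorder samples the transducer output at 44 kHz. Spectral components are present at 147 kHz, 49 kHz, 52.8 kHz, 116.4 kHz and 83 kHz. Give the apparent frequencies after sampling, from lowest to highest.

5 kHz, 8.8 kHz, 15 kHz, 15.6 kHz

fs/2 = 22 kHz.
147 kHz mod fs = 15 kHz.
15 kHz ≤ fs/2 = 22 kHz, appears at 15 kHz.
49 kHz mod fs = 5 kHz.
5 kHz ≤ fs/2 = 22 kHz, appears at 5 kHz.
52.8 kHz mod fs = 8.8 kHz.
8.8 kHz ≤ fs/2 = 22 kHz, appears at 8.8 kHz.
116.4 kHz mod fs = 28.4 kHz.
28.4 kHz > fs/2 = 22 kHz, folds to fs − 28.4 kHz = 15.6 kHz.
83 kHz mod fs = 39 kHz.
39 kHz > fs/2 = 22 kHz, folds to fs − 39 kHz = 5 kHz.
Distinct values: {5 kHz, 8.8 kHz, 15 kHz, 15.6 kHz}.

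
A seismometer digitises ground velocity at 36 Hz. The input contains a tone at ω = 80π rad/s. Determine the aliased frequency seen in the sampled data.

ω = 80π rad/s → f = ω/(2π) = 40 Hz.
40 Hz mod fs = 4 Hz.
4 Hz ≤ fs/2 = 18 Hz, appears at 4 Hz.

4 Hz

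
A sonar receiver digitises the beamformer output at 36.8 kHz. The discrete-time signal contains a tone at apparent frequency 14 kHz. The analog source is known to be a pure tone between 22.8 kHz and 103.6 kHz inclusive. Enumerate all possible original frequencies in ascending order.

22.8 kHz, 50.8 kHz, 59.6 kHz, 87.6 kHz, 96.4 kHz

Frequencies that alias to 14 kHz are k·fs ± 14 kHz for integer k ≥ 0.
k=0: 14 kHz.
k=1: 22.8 kHz, 50.8 kHz.
k=2: 59.6 kHz, 87.6 kHz.
k=3: 96.4 kHz, 124.4 kHz.
k=4: 133.2 kHz, 161.2 kHz.
Within [22.8 kHz, 103.6 kHz]: 22.8 kHz, 50.8 kHz, 59.6 kHz, 87.6 kHz, 96.4 kHz.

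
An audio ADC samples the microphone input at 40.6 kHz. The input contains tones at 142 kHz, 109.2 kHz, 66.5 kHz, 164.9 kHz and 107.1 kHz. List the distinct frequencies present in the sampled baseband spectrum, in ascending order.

fs/2 = 20.3 kHz.
142 kHz mod fs = 20.2 kHz.
20.2 kHz ≤ fs/2 = 20.3 kHz, appears at 20.2 kHz.
109.2 kHz mod fs = 28 kHz.
28 kHz > fs/2 = 20.3 kHz, folds to fs − 28 kHz = 12.6 kHz.
66.5 kHz mod fs = 25.9 kHz.
25.9 kHz > fs/2 = 20.3 kHz, folds to fs − 25.9 kHz = 14.7 kHz.
164.9 kHz mod fs = 2.5 kHz.
2.5 kHz ≤ fs/2 = 20.3 kHz, appears at 2.5 kHz.
107.1 kHz mod fs = 25.9 kHz.
25.9 kHz > fs/2 = 20.3 kHz, folds to fs − 25.9 kHz = 14.7 kHz.
Distinct values: {2.5 kHz, 12.6 kHz, 14.7 kHz, 20.2 kHz}.

2.5 kHz, 12.6 kHz, 14.7 kHz, 20.2 kHz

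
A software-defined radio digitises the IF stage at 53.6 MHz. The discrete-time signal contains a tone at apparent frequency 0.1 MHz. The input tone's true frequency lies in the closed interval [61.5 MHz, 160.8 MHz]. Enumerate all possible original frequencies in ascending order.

107.1 MHz, 107.3 MHz, 160.7 MHz

Frequencies that alias to 0.1 MHz are k·fs ± 0.1 MHz for integer k ≥ 0.
k=0: 0.1 MHz.
k=1: 53.5 MHz, 53.7 MHz.
k=2: 107.1 MHz, 107.3 MHz.
k=3: 160.7 MHz, 160.9 MHz.
k=4: 214.3 MHz, 214.5 MHz.
Within [61.5 MHz, 160.8 MHz]: 107.1 MHz, 107.3 MHz, 160.7 MHz.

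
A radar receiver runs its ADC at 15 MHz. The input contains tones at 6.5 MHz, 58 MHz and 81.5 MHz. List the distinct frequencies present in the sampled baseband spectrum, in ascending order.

fs/2 = 7.5 MHz.
6.5 MHz ≤ fs/2 = 7.5 MHz, passes unchanged.
58 MHz mod fs = 13 MHz.
13 MHz > fs/2 = 7.5 MHz, folds to fs − 13 MHz = 2 MHz.
81.5 MHz mod fs = 6.5 MHz.
6.5 MHz ≤ fs/2 = 7.5 MHz, appears at 6.5 MHz.
Distinct values: {2 MHz, 6.5 MHz}.

2 MHz, 6.5 MHz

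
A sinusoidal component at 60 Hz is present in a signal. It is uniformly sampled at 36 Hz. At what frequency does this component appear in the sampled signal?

12 Hz

60 Hz mod fs = 24 Hz.
24 Hz > fs/2 = 18 Hz, folds to fs − 24 Hz = 12 Hz.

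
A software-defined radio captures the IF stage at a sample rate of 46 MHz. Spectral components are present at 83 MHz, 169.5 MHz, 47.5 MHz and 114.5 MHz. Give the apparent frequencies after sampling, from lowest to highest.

fs/2 = 23 MHz.
83 MHz mod fs = 37 MHz.
37 MHz > fs/2 = 23 MHz, folds to fs − 37 MHz = 9 MHz.
169.5 MHz mod fs = 31.5 MHz.
31.5 MHz > fs/2 = 23 MHz, folds to fs − 31.5 MHz = 14.5 MHz.
47.5 MHz mod fs = 1.5 MHz.
1.5 MHz ≤ fs/2 = 23 MHz, appears at 1.5 MHz.
114.5 MHz mod fs = 22.5 MHz.
22.5 MHz ≤ fs/2 = 23 MHz, appears at 22.5 MHz.
Distinct values: {1.5 MHz, 9 MHz, 14.5 MHz, 22.5 MHz}.

1.5 MHz, 9 MHz, 14.5 MHz, 22.5 MHz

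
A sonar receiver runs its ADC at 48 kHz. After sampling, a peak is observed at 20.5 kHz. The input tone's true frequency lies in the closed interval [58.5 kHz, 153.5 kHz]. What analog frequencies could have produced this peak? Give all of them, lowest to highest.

68.5 kHz, 75.5 kHz, 116.5 kHz, 123.5 kHz

Frequencies that alias to 20.5 kHz are k·fs ± 20.5 kHz for integer k ≥ 0.
k=0: 20.5 kHz.
k=1: 27.5 kHz, 68.5 kHz.
k=2: 75.5 kHz, 116.5 kHz.
k=3: 123.5 kHz, 164.5 kHz.
k=4: 171.5 kHz, 212.5 kHz.
Within [58.5 kHz, 153.5 kHz]: 68.5 kHz, 75.5 kHz, 116.5 kHz, 123.5 kHz.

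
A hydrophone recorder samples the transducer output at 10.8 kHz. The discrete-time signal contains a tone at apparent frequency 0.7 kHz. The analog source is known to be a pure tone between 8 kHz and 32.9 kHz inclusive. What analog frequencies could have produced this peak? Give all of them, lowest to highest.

10.1 kHz, 11.5 kHz, 20.9 kHz, 22.3 kHz, 31.7 kHz

Frequencies that alias to 0.7 kHz are k·fs ± 0.7 kHz for integer k ≥ 0.
k=0: 0.7 kHz.
k=1: 10.1 kHz, 11.5 kHz.
k=2: 20.9 kHz, 22.3 kHz.
k=3: 31.7 kHz, 33.1 kHz.
k=4: 42.5 kHz, 43.9 kHz.
Within [8 kHz, 32.9 kHz]: 10.1 kHz, 11.5 kHz, 20.9 kHz, 22.3 kHz, 31.7 kHz.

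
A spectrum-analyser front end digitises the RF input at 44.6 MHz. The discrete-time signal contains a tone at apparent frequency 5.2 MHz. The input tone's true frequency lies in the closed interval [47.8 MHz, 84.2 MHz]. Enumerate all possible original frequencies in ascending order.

49.8 MHz, 84 MHz

Frequencies that alias to 5.2 MHz are k·fs ± 5.2 MHz for integer k ≥ 0.
k=0: 5.2 MHz.
k=1: 39.4 MHz, 49.8 MHz.
k=2: 84 MHz, 94.4 MHz.
k=3: 128.6 MHz, 139 MHz.
Within [47.8 MHz, 84.2 MHz]: 49.8 MHz, 84 MHz.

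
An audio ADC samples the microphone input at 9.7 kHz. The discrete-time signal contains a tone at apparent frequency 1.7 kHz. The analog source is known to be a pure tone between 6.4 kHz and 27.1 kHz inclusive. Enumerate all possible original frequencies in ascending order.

Frequencies that alias to 1.7 kHz are k·fs ± 1.7 kHz for integer k ≥ 0.
k=0: 1.7 kHz.
k=1: 8 kHz, 11.4 kHz.
k=2: 17.7 kHz, 21.1 kHz.
k=3: 27.4 kHz, 30.8 kHz.
Within [6.4 kHz, 27.1 kHz]: 8 kHz, 11.4 kHz, 17.7 kHz, 21.1 kHz.

8 kHz, 11.4 kHz, 17.7 kHz, 21.1 kHz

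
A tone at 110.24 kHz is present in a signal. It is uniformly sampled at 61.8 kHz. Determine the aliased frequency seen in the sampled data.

110.24 kHz mod fs = 48.44 kHz.
48.44 kHz > fs/2 = 30.9 kHz, folds to fs − 48.44 kHz = 13.36 kHz.

13.36 kHz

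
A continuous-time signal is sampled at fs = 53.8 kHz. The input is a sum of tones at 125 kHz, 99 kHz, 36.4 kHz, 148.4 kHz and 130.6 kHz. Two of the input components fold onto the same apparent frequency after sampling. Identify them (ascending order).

36.4 kHz, 125 kHz

fs/2 = 26.9 kHz.
125 kHz mod fs = 17.4 kHz.
17.4 kHz ≤ fs/2 = 26.9 kHz, appears at 17.4 kHz.
99 kHz mod fs = 45.2 kHz.
45.2 kHz > fs/2 = 26.9 kHz, folds to fs − 45.2 kHz = 8.6 kHz.
36.4 kHz > fs/2 = 26.9 kHz, folds to fs − 36.4 kHz = 17.4 kHz.
148.4 kHz mod fs = 40.8 kHz.
40.8 kHz > fs/2 = 26.9 kHz, folds to fs − 40.8 kHz = 13 kHz.
130.6 kHz mod fs = 23 kHz.
23 kHz ≤ fs/2 = 26.9 kHz, appears at 23 kHz.
36.4 kHz and 125 kHz both map to 17.4 kHz.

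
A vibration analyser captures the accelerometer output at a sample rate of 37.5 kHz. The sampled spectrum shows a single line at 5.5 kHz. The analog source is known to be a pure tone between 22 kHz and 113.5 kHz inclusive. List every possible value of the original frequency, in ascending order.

32 kHz, 43 kHz, 69.5 kHz, 80.5 kHz, 107 kHz

Frequencies that alias to 5.5 kHz are k·fs ± 5.5 kHz for integer k ≥ 0.
k=0: 5.5 kHz.
k=1: 32 kHz, 43 kHz.
k=2: 69.5 kHz, 80.5 kHz.
k=3: 107 kHz, 118 kHz.
k=4: 144.5 kHz, 155.5 kHz.
Within [22 kHz, 113.5 kHz]: 32 kHz, 43 kHz, 69.5 kHz, 80.5 kHz, 107 kHz.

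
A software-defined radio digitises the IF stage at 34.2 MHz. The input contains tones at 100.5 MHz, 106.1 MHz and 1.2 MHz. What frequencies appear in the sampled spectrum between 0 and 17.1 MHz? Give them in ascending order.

1.2 MHz, 2.1 MHz, 3.5 MHz

fs/2 = 17.1 MHz.
100.5 MHz mod fs = 32.1 MHz.
32.1 MHz > fs/2 = 17.1 MHz, folds to fs − 32.1 MHz = 2.1 MHz.
106.1 MHz mod fs = 3.5 MHz.
3.5 MHz ≤ fs/2 = 17.1 MHz, appears at 3.5 MHz.
1.2 MHz ≤ fs/2 = 17.1 MHz, passes unchanged.
Distinct values: {1.2 MHz, 2.1 MHz, 3.5 MHz}.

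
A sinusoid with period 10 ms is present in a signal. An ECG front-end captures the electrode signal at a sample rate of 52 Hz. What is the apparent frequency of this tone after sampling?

4 Hz

T = 10 ms → f = 1/T = 100 Hz.
100 Hz mod fs = 48 Hz.
48 Hz > fs/2 = 26 Hz, folds to fs − 48 Hz = 4 Hz.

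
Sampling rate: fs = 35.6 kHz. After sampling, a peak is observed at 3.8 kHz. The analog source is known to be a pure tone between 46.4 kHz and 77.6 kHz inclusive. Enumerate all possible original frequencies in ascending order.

67.4 kHz, 75 kHz

Frequencies that alias to 3.8 kHz are k·fs ± 3.8 kHz for integer k ≥ 0.
k=0: 3.8 kHz.
k=1: 31.8 kHz, 39.4 kHz.
k=2: 67.4 kHz, 75 kHz.
k=3: 103 kHz, 110.6 kHz.
Within [46.4 kHz, 77.6 kHz]: 67.4 kHz, 75 kHz.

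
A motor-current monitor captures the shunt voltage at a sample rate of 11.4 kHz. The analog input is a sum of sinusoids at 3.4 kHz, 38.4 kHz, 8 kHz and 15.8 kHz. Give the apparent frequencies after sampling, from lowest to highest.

fs/2 = 5.7 kHz.
3.4 kHz ≤ fs/2 = 5.7 kHz, passes unchanged.
38.4 kHz mod fs = 4.2 kHz.
4.2 kHz ≤ fs/2 = 5.7 kHz, appears at 4.2 kHz.
8 kHz > fs/2 = 5.7 kHz, folds to fs − 8 kHz = 3.4 kHz.
15.8 kHz mod fs = 4.4 kHz.
4.4 kHz ≤ fs/2 = 5.7 kHz, appears at 4.4 kHz.
Distinct values: {3.4 kHz, 4.2 kHz, 4.4 kHz}.

3.4 kHz, 4.2 kHz, 4.4 kHz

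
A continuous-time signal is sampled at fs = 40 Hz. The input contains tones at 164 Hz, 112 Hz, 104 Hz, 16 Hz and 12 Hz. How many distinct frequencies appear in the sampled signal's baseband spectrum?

4

fs/2 = 20 Hz.
164 Hz mod fs = 4 Hz.
4 Hz ≤ fs/2 = 20 Hz, appears at 4 Hz.
112 Hz mod fs = 32 Hz.
32 Hz > fs/2 = 20 Hz, folds to fs − 32 Hz = 8 Hz.
104 Hz mod fs = 24 Hz.
24 Hz > fs/2 = 20 Hz, folds to fs − 24 Hz = 16 Hz.
16 Hz ≤ fs/2 = 20 Hz, passes unchanged.
12 Hz ≤ fs/2 = 20 Hz, passes unchanged.
Distinct values: {4 Hz, 8 Hz, 12 Hz, 16 Hz} → 4.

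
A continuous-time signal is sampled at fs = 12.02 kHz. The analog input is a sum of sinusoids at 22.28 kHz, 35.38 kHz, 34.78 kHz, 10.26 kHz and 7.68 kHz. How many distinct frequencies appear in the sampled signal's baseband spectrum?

4

fs/2 = 6.01 kHz.
22.28 kHz mod fs = 10.26 kHz.
10.26 kHz > fs/2 = 6.01 kHz, folds to fs − 10.26 kHz = 1.76 kHz.
35.38 kHz mod fs = 11.34 kHz.
11.34 kHz > fs/2 = 6.01 kHz, folds to fs − 11.34 kHz = 0.68 kHz.
34.78 kHz mod fs = 10.74 kHz.
10.74 kHz > fs/2 = 6.01 kHz, folds to fs − 10.74 kHz = 1.28 kHz.
10.26 kHz > fs/2 = 6.01 kHz, folds to fs − 10.26 kHz = 1.76 kHz.
7.68 kHz > fs/2 = 6.01 kHz, folds to fs − 7.68 kHz = 4.34 kHz.
Distinct values: {0.68 kHz, 1.28 kHz, 1.76 kHz, 4.34 kHz} → 4.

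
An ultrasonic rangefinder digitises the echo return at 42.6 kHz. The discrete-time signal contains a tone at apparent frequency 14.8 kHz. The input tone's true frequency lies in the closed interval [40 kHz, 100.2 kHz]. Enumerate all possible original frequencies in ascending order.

Frequencies that alias to 14.8 kHz are k·fs ± 14.8 kHz for integer k ≥ 0.
k=0: 14.8 kHz.
k=1: 27.8 kHz, 57.4 kHz.
k=2: 70.4 kHz, 100 kHz.
k=3: 113 kHz, 142.6 kHz.
Within [40 kHz, 100.2 kHz]: 57.4 kHz, 70.4 kHz, 100 kHz.

57.4 kHz, 70.4 kHz, 100 kHz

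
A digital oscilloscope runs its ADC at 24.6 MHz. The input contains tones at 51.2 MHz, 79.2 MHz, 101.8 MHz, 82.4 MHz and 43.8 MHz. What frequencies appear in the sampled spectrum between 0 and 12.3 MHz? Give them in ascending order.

2 MHz, 3.4 MHz, 5.4 MHz, 8.6 MHz

fs/2 = 12.3 MHz.
51.2 MHz mod fs = 2 MHz.
2 MHz ≤ fs/2 = 12.3 MHz, appears at 2 MHz.
79.2 MHz mod fs = 5.4 MHz.
5.4 MHz ≤ fs/2 = 12.3 MHz, appears at 5.4 MHz.
101.8 MHz mod fs = 3.4 MHz.
3.4 MHz ≤ fs/2 = 12.3 MHz, appears at 3.4 MHz.
82.4 MHz mod fs = 8.6 MHz.
8.6 MHz ≤ fs/2 = 12.3 MHz, appears at 8.6 MHz.
43.8 MHz mod fs = 19.2 MHz.
19.2 MHz > fs/2 = 12.3 MHz, folds to fs − 19.2 MHz = 5.4 MHz.
Distinct values: {2 MHz, 3.4 MHz, 5.4 MHz, 8.6 MHz}.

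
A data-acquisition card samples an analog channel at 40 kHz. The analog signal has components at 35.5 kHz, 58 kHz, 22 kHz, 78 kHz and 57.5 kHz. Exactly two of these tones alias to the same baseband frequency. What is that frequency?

fs/2 = 20 kHz.
35.5 kHz > fs/2 = 20 kHz, folds to fs − 35.5 kHz = 4.5 kHz.
58 kHz mod fs = 18 kHz.
18 kHz ≤ fs/2 = 20 kHz, appears at 18 kHz.
22 kHz > fs/2 = 20 kHz, folds to fs − 22 kHz = 18 kHz.
78 kHz mod fs = 38 kHz.
38 kHz > fs/2 = 20 kHz, folds to fs − 38 kHz = 2 kHz.
57.5 kHz mod fs = 17.5 kHz.
17.5 kHz ≤ fs/2 = 20 kHz, appears at 17.5 kHz.
22 kHz and 58 kHz both map to 18 kHz.

18 kHz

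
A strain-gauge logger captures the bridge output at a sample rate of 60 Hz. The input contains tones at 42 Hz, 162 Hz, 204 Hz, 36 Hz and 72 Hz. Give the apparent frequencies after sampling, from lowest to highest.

fs/2 = 30 Hz.
42 Hz > fs/2 = 30 Hz, folds to fs − 42 Hz = 18 Hz.
162 Hz mod fs = 42 Hz.
42 Hz > fs/2 = 30 Hz, folds to fs − 42 Hz = 18 Hz.
204 Hz mod fs = 24 Hz.
24 Hz ≤ fs/2 = 30 Hz, appears at 24 Hz.
36 Hz > fs/2 = 30 Hz, folds to fs − 36 Hz = 24 Hz.
72 Hz mod fs = 12 Hz.
12 Hz ≤ fs/2 = 30 Hz, appears at 12 Hz.
Distinct values: {12 Hz, 18 Hz, 24 Hz}.

12 Hz, 18 Hz, 24 Hz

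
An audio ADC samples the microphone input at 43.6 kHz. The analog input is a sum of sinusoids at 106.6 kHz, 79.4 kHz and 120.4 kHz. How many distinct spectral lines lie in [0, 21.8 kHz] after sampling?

fs/2 = 21.8 kHz.
106.6 kHz mod fs = 19.4 kHz.
19.4 kHz ≤ fs/2 = 21.8 kHz, appears at 19.4 kHz.
79.4 kHz mod fs = 35.8 kHz.
35.8 kHz > fs/2 = 21.8 kHz, folds to fs − 35.8 kHz = 7.8 kHz.
120.4 kHz mod fs = 33.2 kHz.
33.2 kHz > fs/2 = 21.8 kHz, folds to fs − 33.2 kHz = 10.4 kHz.
Distinct values: {7.8 kHz, 10.4 kHz, 19.4 kHz} → 3.

3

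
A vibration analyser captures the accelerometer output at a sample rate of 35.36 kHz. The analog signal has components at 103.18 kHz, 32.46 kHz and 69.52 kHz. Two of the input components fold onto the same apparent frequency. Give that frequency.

fs/2 = 17.68 kHz.
103.18 kHz mod fs = 32.46 kHz.
32.46 kHz > fs/2 = 17.68 kHz, folds to fs − 32.46 kHz = 2.9 kHz.
32.46 kHz > fs/2 = 17.68 kHz, folds to fs − 32.46 kHz = 2.9 kHz.
69.52 kHz mod fs = 34.16 kHz.
34.16 kHz > fs/2 = 17.68 kHz, folds to fs − 34.16 kHz = 1.2 kHz.
32.46 kHz and 103.18 kHz both map to 2.9 kHz.

2.9 kHz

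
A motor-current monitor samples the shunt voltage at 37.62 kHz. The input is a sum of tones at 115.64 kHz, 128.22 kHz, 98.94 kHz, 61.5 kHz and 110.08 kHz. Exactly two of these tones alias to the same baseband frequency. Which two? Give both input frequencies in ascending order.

110.08 kHz, 115.64 kHz

fs/2 = 18.81 kHz.
115.64 kHz mod fs = 2.78 kHz.
2.78 kHz ≤ fs/2 = 18.81 kHz, appears at 2.78 kHz.
128.22 kHz mod fs = 15.36 kHz.
15.36 kHz ≤ fs/2 = 18.81 kHz, appears at 15.36 kHz.
98.94 kHz mod fs = 23.7 kHz.
23.7 kHz > fs/2 = 18.81 kHz, folds to fs − 23.7 kHz = 13.92 kHz.
61.5 kHz mod fs = 23.88 kHz.
23.88 kHz > fs/2 = 18.81 kHz, folds to fs − 23.88 kHz = 13.74 kHz.
110.08 kHz mod fs = 34.84 kHz.
34.84 kHz > fs/2 = 18.81 kHz, folds to fs − 34.84 kHz = 2.78 kHz.
110.08 kHz and 115.64 kHz both map to 2.78 kHz.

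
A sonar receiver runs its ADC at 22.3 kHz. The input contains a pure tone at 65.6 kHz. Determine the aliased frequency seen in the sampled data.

65.6 kHz mod fs = 21 kHz.
21 kHz > fs/2 = 11.15 kHz, folds to fs − 21 kHz = 1.3 kHz.

1.3 kHz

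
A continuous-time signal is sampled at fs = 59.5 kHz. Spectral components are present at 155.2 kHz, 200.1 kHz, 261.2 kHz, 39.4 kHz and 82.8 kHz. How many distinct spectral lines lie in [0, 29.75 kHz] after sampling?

fs/2 = 29.75 kHz.
155.2 kHz mod fs = 36.2 kHz.
36.2 kHz > fs/2 = 29.75 kHz, folds to fs − 36.2 kHz = 23.3 kHz.
200.1 kHz mod fs = 21.6 kHz.
21.6 kHz ≤ fs/2 = 29.75 kHz, appears at 21.6 kHz.
261.2 kHz mod fs = 23.2 kHz.
23.2 kHz ≤ fs/2 = 29.75 kHz, appears at 23.2 kHz.
39.4 kHz > fs/2 = 29.75 kHz, folds to fs − 39.4 kHz = 20.1 kHz.
82.8 kHz mod fs = 23.3 kHz.
23.3 kHz ≤ fs/2 = 29.75 kHz, appears at 23.3 kHz.
Distinct values: {20.1 kHz, 21.6 kHz, 23.2 kHz, 23.3 kHz} → 4.

4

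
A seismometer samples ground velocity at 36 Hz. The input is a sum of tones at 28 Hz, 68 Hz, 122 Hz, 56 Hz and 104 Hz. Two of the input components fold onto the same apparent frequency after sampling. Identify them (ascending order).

fs/2 = 18 Hz.
28 Hz > fs/2 = 18 Hz, folds to fs − 28 Hz = 8 Hz.
68 Hz mod fs = 32 Hz.
32 Hz > fs/2 = 18 Hz, folds to fs − 32 Hz = 4 Hz.
122 Hz mod fs = 14 Hz.
14 Hz ≤ fs/2 = 18 Hz, appears at 14 Hz.
56 Hz mod fs = 20 Hz.
20 Hz > fs/2 = 18 Hz, folds to fs − 20 Hz = 16 Hz.
104 Hz mod fs = 32 Hz.
32 Hz > fs/2 = 18 Hz, folds to fs − 32 Hz = 4 Hz.
68 Hz and 104 Hz both map to 4 Hz.

68 Hz, 104 Hz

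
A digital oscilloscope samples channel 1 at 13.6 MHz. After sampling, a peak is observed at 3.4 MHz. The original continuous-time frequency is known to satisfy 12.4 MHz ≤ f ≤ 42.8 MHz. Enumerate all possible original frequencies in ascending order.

Frequencies that alias to 3.4 MHz are k·fs ± 3.4 MHz for integer k ≥ 0.
k=0: 3.4 MHz.
k=1: 10.2 MHz, 17 MHz.
k=2: 23.8 MHz, 30.6 MHz.
k=3: 37.4 MHz, 44.2 MHz.
k=4: 51 MHz, 57.8 MHz.
Within [12.4 MHz, 42.8 MHz]: 17 MHz, 23.8 MHz, 30.6 MHz, 37.4 MHz.

17 MHz, 23.8 MHz, 30.6 MHz, 37.4 MHz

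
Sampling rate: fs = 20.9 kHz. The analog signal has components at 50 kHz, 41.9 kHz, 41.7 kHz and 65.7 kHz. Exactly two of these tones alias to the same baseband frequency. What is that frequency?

fs/2 = 10.45 kHz.
50 kHz mod fs = 8.2 kHz.
8.2 kHz ≤ fs/2 = 10.45 kHz, appears at 8.2 kHz.
41.9 kHz mod fs = 0.1 kHz.
0.1 kHz ≤ fs/2 = 10.45 kHz, appears at 0.1 kHz.
41.7 kHz mod fs = 20.8 kHz.
20.8 kHz > fs/2 = 10.45 kHz, folds to fs − 20.8 kHz = 0.1 kHz.
65.7 kHz mod fs = 3 kHz.
3 kHz ≤ fs/2 = 10.45 kHz, appears at 3 kHz.
41.7 kHz and 41.9 kHz both map to 0.1 kHz.

0.1 kHz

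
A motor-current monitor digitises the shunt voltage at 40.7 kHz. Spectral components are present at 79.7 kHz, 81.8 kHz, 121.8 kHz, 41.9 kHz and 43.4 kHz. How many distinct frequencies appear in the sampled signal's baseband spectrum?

fs/2 = 20.35 kHz.
79.7 kHz mod fs = 39 kHz.
39 kHz > fs/2 = 20.35 kHz, folds to fs − 39 kHz = 1.7 kHz.
81.8 kHz mod fs = 0.4 kHz.
0.4 kHz ≤ fs/2 = 20.35 kHz, appears at 0.4 kHz.
121.8 kHz mod fs = 40.4 kHz.
40.4 kHz > fs/2 = 20.35 kHz, folds to fs − 40.4 kHz = 0.3 kHz.
41.9 kHz mod fs = 1.2 kHz.
1.2 kHz ≤ fs/2 = 20.35 kHz, appears at 1.2 kHz.
43.4 kHz mod fs = 2.7 kHz.
2.7 kHz ≤ fs/2 = 20.35 kHz, appears at 2.7 kHz.
Distinct values: {0.3 kHz, 0.4 kHz, 1.2 kHz, 1.7 kHz, 2.7 kHz} → 5.

5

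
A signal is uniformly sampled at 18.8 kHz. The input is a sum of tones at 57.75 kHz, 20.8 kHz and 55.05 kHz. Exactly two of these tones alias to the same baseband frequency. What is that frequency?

fs/2 = 9.4 kHz.
57.75 kHz mod fs = 1.35 kHz.
1.35 kHz ≤ fs/2 = 9.4 kHz, appears at 1.35 kHz.
20.8 kHz mod fs = 2 kHz.
2 kHz ≤ fs/2 = 9.4 kHz, appears at 2 kHz.
55.05 kHz mod fs = 17.45 kHz.
17.45 kHz > fs/2 = 9.4 kHz, folds to fs − 17.45 kHz = 1.35 kHz.
55.05 kHz and 57.75 kHz both map to 1.35 kHz.

1.35 kHz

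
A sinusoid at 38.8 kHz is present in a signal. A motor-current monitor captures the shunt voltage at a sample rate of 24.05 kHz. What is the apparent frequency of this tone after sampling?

9.3 kHz

38.8 kHz mod fs = 14.75 kHz.
14.75 kHz > fs/2 = 12.025 kHz, folds to fs − 14.75 kHz = 9.3 kHz.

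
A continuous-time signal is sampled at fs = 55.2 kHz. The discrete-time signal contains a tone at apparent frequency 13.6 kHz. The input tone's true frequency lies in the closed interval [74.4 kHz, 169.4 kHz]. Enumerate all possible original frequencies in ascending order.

96.8 kHz, 124 kHz, 152 kHz

Frequencies that alias to 13.6 kHz are k·fs ± 13.6 kHz for integer k ≥ 0.
k=0: 13.6 kHz.
k=1: 41.6 kHz, 68.8 kHz.
k=2: 96.8 kHz, 124 kHz.
k=3: 152 kHz, 179.2 kHz.
k=4: 207.2 kHz, 234.4 kHz.
Within [74.4 kHz, 169.4 kHz]: 96.8 kHz, 124 kHz, 152 kHz.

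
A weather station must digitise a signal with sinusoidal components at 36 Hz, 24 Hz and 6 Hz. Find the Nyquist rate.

72 Hz

Highest-frequency component: 36 Hz.
Nyquist rate = 2 × 36 Hz = 72 Hz.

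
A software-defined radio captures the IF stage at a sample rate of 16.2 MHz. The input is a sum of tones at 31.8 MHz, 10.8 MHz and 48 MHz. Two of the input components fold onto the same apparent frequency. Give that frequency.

fs/2 = 8.1 MHz.
31.8 MHz mod fs = 15.6 MHz.
15.6 MHz > fs/2 = 8.1 MHz, folds to fs − 15.6 MHz = 0.6 MHz.
10.8 MHz > fs/2 = 8.1 MHz, folds to fs − 10.8 MHz = 5.4 MHz.
48 MHz mod fs = 15.6 MHz.
15.6 MHz > fs/2 = 8.1 MHz, folds to fs − 15.6 MHz = 0.6 MHz.
31.8 MHz and 48 MHz both map to 0.6 MHz.

0.6 MHz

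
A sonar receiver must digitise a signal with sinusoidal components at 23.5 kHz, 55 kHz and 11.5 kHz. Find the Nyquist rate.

110 kHz

Highest-frequency component: 55 kHz.
Nyquist rate = 2 × 55 kHz = 110 kHz.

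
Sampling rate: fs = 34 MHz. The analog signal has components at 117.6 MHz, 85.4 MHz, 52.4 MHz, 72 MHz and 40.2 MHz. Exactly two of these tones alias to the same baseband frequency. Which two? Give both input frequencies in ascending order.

fs/2 = 17 MHz.
117.6 MHz mod fs = 15.6 MHz.
15.6 MHz ≤ fs/2 = 17 MHz, appears at 15.6 MHz.
85.4 MHz mod fs = 17.4 MHz.
17.4 MHz > fs/2 = 17 MHz, folds to fs − 17.4 MHz = 16.6 MHz.
52.4 MHz mod fs = 18.4 MHz.
18.4 MHz > fs/2 = 17 MHz, folds to fs − 18.4 MHz = 15.6 MHz.
72 MHz mod fs = 4 MHz.
4 MHz ≤ fs/2 = 17 MHz, appears at 4 MHz.
40.2 MHz mod fs = 6.2 MHz.
6.2 MHz ≤ fs/2 = 17 MHz, appears at 6.2 MHz.
52.4 MHz and 117.6 MHz both map to 15.6 MHz.

52.4 MHz, 117.6 MHz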